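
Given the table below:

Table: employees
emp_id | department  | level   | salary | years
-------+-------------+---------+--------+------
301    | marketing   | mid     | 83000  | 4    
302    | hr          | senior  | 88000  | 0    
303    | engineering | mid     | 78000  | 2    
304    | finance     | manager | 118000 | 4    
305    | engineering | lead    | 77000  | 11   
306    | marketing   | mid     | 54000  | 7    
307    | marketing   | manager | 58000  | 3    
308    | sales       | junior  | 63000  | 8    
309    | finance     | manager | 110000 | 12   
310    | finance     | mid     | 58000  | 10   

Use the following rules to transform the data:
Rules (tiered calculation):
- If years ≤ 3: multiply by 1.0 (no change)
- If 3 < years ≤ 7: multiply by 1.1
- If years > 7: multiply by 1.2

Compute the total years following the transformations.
70.7

Step 1: Tier 1 (years ≤ 3): 3 records, sum = 5 × 1.0 = 5.0
Step 2: Tier 2 (3 < years ≤ 7): 3 records, sum = 15 × 1.1 = 16.5
Step 3: Tier 3 (years > 7): 4 records, sum = 41 × 1.2 = 49.2
Step 4: Final sum = 5.0 + 16.5 + 49.2 = 70.7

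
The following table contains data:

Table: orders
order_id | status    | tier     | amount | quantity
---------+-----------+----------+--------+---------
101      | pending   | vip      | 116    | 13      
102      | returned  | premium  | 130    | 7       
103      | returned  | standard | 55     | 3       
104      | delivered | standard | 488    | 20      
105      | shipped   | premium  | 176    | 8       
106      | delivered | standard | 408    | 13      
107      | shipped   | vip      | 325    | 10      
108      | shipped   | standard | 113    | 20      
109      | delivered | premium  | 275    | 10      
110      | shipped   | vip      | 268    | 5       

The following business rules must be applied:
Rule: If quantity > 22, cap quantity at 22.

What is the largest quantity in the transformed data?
20

Step 1: Original maximum quantity = 20
Step 2: Check cap of 22 against maximum
Step 3: No records exceed the cap (max 20 <= cap 22), so no capping applies
Step 4: Maximum after transformation = 20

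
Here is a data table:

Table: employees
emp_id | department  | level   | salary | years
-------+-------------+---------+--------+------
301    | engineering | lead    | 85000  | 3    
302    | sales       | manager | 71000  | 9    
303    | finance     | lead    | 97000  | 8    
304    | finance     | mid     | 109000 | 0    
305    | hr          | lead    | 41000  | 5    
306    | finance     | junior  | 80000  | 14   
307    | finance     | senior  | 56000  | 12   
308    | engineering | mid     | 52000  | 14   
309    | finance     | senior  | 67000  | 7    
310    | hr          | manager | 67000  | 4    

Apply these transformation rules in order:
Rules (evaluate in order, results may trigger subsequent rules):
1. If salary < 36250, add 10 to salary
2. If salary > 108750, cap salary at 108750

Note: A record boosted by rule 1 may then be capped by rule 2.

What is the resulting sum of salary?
724750

Step 1: Apply rule 1 to records with salary < 36250
  - 0 records get bonus of 10
  - Of these, 0 records then exceed 108750 and get capped
Step 2: Apply rule 2 to records with salary > 108750
  - 1 records (original) are capped
Step 3: Calculate final sum = 724750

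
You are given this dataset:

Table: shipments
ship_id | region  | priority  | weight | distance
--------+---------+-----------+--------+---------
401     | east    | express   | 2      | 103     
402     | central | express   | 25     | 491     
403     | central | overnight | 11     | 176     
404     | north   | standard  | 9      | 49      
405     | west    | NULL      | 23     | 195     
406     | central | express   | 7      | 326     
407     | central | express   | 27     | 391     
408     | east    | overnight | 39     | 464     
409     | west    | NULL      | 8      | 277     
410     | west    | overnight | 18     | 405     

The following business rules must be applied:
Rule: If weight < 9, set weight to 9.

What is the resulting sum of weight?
179

Step 1: 3 records have weight < 9
Step 2: These records originally summed to 17
Step 3: After setting to minimum: 3 × 9 = 27
Step 4: Unaffected records sum: 152
Step 5: Final sum = 27 + 152 = 179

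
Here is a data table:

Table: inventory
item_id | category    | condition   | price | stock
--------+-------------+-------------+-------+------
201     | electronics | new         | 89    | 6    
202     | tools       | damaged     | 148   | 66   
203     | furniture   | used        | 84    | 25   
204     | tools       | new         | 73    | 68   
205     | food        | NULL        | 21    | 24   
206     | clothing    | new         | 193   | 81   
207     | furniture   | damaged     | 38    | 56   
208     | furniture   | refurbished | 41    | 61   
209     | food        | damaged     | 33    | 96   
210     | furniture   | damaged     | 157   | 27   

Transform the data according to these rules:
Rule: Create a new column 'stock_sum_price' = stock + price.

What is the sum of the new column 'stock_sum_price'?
1387

Step 1: For each record, compute stock + price
Example calculations:
  6 + 89 = 95
  66 + 148 = 214
  25 + 84 = 109
  ...
Step 2: Sum all derived values
Step 3: Total = 1387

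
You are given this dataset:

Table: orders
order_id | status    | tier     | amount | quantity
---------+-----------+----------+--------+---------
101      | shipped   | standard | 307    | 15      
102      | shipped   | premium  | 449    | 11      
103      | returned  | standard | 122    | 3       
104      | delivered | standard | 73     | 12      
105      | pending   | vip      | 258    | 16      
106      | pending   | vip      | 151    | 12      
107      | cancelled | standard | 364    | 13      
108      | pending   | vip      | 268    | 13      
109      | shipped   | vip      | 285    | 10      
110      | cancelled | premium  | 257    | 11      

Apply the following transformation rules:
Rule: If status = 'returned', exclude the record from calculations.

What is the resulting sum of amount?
2412

Step 1: Identify records where status = 'returned'
Step 2: The excluded records sum to 122
Step 3: Original total amount = 2534
Step 4: Remaining total = 2534 - 122 = 2412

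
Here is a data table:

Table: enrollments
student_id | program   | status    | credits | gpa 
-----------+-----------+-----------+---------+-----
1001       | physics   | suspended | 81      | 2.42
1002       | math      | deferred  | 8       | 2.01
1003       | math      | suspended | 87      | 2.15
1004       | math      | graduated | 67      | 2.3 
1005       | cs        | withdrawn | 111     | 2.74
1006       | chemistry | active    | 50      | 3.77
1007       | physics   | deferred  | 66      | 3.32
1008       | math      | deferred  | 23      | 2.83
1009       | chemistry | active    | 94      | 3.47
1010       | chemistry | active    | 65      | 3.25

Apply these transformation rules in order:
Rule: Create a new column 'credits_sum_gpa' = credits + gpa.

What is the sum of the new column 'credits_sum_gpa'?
680.26

Step 1: For each record, compute credits + gpa
Example calculations:
  81 + 2.42 = 83.42
  8 + 2.01 = 10.01
  87 + 2.15 = 89.15
  ...
Step 2: Sum all derived values
Step 3: Total = 680.26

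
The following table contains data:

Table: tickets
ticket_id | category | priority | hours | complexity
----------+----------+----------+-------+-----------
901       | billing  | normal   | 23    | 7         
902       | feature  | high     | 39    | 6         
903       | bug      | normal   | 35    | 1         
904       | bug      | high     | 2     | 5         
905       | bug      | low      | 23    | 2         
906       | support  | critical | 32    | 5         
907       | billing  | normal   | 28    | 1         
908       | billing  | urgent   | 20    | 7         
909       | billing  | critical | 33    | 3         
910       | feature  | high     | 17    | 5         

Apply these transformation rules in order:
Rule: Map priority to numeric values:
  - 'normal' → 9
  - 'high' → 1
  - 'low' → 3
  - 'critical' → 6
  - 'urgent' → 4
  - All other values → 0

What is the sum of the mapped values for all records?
49

Step 1: Apply mapping to each record
Step 2: Count by status:
  'normal': 3 records × 9 = 27
  'high': 3 records × 1 = 3
  'low': 1 records × 3 = 3
  'critical': 2 records × 6 = 12
  'urgent': 1 records × 4 = 4
Step 3: Sum all mapped values = 49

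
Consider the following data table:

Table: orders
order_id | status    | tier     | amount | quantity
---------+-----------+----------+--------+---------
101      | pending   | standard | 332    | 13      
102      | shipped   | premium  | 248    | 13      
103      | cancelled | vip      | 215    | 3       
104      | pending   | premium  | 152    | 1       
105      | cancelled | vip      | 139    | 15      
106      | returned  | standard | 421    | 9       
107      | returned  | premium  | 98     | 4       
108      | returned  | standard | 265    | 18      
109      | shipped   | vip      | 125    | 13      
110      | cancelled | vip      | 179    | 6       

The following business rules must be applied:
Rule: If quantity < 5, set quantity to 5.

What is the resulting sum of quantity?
102

Step 1: 3 records have quantity < 5
Step 2: These records originally summed to 8
Step 3: After setting to minimum: 3 × 5 = 15
Step 4: Unaffected records sum: 87
Step 5: Final sum = 15 + 87 = 102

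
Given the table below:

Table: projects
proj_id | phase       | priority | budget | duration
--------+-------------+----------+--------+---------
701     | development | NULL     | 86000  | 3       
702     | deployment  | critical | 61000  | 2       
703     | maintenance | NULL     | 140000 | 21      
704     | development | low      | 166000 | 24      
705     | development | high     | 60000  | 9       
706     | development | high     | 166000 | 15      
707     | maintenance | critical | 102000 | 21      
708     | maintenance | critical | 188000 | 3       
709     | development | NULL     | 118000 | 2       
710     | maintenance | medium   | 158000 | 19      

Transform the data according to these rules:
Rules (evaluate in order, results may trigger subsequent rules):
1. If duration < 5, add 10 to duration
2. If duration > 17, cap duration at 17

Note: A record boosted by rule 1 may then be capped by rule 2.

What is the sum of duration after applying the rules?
142

Step 1: Apply rule 1 to records with duration < 5
  - 4 records get bonus of 10
  - Of these, 0 records then exceed 17 and get capped
Step 2: Apply rule 2 to records with duration > 17
  - 4 records (original) are capped
Step 3: Calculate final sum = 142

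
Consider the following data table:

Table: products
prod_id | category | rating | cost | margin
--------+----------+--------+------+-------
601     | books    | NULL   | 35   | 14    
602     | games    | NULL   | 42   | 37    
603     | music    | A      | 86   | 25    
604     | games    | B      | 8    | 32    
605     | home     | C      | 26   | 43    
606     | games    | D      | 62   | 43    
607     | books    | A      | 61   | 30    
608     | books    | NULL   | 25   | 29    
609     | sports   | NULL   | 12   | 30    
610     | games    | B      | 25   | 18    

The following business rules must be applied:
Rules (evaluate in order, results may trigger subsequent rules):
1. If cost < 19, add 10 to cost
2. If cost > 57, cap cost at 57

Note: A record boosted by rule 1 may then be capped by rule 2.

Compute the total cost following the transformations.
364

Step 1: Apply rule 1 to records with cost < 19
  - 2 records get bonus of 10
  - Of these, 0 records then exceed 57 and get capped
Step 2: Apply rule 2 to records with cost > 57
  - 3 records (original) are capped
Step 3: Calculate final sum = 364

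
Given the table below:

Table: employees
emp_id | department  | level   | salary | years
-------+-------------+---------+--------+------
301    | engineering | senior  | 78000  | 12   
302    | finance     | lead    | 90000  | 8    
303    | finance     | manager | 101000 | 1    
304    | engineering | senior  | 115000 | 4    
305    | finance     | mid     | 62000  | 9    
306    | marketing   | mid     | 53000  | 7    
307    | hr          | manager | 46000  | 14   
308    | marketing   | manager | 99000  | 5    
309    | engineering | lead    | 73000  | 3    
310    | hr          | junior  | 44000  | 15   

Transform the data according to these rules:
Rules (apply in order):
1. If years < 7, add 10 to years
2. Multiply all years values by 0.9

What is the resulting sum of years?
106.2

Step 1: Apply Rule 1 - Add 10 to records with years < 7
  - 4 records affected: 13 + (4 × 10) = 53
  - Unaffected records: 65
  - Sum after Rule 1: 118
Step 2: Apply Rule 2 - Multiply all by 0.9
  - 118 × 0.9 = 106.2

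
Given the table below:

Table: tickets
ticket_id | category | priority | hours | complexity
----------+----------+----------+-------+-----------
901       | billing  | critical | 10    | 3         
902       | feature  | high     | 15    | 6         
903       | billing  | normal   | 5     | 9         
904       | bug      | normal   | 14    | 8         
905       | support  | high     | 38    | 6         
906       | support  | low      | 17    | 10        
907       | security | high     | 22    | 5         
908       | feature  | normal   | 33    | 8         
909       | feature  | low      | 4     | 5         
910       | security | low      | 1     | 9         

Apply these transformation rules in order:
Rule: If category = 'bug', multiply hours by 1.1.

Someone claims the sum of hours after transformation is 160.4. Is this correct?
Yes, the result is correct.

Step 1: Calculate the correct sum after transformation
Step 2: Apply multiplier 1.1 to records where category = 'bug'
Step 3: Correct result = 160.4
Step 4: Claimed result = 160.4
Step 5: 160.4 = 160.4 ✓
Conclusion: The claimed result is correct.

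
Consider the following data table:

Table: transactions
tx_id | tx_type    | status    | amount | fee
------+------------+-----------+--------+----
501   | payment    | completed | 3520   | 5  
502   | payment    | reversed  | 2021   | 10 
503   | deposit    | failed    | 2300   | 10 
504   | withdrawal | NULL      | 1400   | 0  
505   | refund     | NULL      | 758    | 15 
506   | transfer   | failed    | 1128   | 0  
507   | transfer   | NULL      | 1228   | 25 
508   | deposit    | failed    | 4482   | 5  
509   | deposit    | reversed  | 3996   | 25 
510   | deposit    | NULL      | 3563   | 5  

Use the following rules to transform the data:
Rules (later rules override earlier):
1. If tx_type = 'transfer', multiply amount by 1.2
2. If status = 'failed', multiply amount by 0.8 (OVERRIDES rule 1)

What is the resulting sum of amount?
23059.6

Step 1: Rule 2 takes priority for records with status = 'failed'
  - 3 records: 7910 × 0.8 = 6328.0
Step 2: Rule 1 applies to remaining records with tx_type = 'transfer'
  - 1 records: 1228 × 1.2 = 1473.6
Step 3: Other records unchanged: 15258
Step 4: Final sum = 6328.0 + 1473.6 + 15258 = 23059.6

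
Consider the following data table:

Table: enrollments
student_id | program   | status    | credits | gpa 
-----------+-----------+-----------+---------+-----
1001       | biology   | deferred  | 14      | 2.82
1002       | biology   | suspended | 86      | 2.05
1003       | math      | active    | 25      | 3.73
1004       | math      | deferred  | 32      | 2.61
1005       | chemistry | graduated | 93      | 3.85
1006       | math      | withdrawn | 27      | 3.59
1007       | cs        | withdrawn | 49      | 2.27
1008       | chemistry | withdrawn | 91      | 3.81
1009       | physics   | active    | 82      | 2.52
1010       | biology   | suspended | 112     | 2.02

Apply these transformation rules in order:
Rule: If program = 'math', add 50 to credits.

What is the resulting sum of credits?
761

Step 1: Count records where program = 'math': 3
Step 2: Total bonus added: 3 × 50 = 150
Step 3: Original sum of credits: 611
Step 4: Final sum = 611 + 150 = 761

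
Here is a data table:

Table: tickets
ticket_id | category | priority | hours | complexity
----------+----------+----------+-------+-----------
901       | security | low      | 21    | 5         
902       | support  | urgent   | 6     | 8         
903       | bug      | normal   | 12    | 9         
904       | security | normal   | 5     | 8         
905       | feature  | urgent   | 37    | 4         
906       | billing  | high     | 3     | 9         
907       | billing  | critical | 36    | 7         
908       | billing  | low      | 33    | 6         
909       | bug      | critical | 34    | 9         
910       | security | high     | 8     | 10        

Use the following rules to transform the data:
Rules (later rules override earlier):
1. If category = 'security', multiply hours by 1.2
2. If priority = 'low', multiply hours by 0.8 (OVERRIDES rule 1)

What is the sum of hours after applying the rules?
186.8

Step 1: Rule 2 takes priority for records with priority = 'low'
  - 2 records: 54 × 0.8 = 43.2
Step 2: Rule 1 applies to remaining records with category = 'security'
  - 2 records: 13 × 1.2 = 15.6
Step 3: Other records unchanged: 128
Step 4: Final sum = 43.2 + 15.6 + 128 = 186.8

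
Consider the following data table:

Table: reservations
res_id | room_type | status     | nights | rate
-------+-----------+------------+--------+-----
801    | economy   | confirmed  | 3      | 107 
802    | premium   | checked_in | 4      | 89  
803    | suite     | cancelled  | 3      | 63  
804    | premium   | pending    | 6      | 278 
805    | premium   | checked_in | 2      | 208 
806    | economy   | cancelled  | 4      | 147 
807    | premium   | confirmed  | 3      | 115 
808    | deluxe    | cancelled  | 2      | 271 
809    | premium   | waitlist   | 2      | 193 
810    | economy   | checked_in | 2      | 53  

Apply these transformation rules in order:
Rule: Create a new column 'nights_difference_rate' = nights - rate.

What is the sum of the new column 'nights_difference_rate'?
-1493

Step 1: For each record, compute nights - rate
Example calculations:
  3 - 107 = -104
  4 - 89 = -85
  3 - 63 = -60
  ...
Step 2: Sum all derived values
Step 3: Total = -1493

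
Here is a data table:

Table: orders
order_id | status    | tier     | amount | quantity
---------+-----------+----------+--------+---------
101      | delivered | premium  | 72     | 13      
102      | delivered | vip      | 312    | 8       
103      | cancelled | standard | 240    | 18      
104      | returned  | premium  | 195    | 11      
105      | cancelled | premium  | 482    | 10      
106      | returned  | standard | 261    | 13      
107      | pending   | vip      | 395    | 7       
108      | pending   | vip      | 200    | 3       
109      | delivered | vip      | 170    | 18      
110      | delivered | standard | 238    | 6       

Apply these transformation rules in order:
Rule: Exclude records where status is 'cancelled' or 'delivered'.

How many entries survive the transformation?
4

Step 1: Count records to exclude
  - 2 (cancelled) + 4 (delivered) = 6 records
Step 2: Total records: 10
Step 3: Remaining = 10 - 6 = 4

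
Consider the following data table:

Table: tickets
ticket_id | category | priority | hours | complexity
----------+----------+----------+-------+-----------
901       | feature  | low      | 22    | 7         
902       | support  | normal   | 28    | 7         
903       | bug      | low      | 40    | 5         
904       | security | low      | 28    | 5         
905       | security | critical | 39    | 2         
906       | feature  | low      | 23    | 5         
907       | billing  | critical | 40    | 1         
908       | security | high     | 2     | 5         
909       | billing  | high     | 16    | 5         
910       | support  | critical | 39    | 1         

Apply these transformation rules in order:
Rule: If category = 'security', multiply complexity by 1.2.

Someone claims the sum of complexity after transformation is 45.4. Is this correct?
Yes, the result is correct.

Step 1: Calculate the correct sum after transformation
Step 2: Apply multiplier 1.2 to records where category = 'security'
Step 3: Correct result = 45.4
Step 4: Claimed result = 45.4
Step 5: 45.4 = 45.4 ✓
Conclusion: The claimed result is correct.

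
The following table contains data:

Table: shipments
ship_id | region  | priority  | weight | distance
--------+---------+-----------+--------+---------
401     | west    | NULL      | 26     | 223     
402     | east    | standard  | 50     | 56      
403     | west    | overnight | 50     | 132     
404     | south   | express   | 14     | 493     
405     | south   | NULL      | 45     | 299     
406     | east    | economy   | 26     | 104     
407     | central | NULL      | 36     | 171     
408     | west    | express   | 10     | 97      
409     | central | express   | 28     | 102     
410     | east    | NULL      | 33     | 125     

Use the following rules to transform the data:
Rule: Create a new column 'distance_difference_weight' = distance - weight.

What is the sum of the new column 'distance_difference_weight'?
1484

Step 1: For each record, compute distance - weight
Example calculations:
  223 - 26 = 197
  56 - 50 = 6
  132 - 50 = 82
  ...
Step 2: Sum all derived values
Step 3: Total = 1484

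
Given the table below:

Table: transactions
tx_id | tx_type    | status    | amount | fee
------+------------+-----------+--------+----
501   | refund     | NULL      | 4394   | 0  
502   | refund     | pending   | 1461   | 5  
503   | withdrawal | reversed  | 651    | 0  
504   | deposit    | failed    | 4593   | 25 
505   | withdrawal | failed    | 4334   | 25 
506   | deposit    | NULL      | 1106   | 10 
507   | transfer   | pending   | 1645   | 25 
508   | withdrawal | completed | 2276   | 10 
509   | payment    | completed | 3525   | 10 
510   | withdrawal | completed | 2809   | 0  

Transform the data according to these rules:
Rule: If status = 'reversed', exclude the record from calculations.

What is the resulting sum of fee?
110

Step 1: Identify records where status = 'reversed'
Step 2: The excluded records sum to 0
Step 3: Original total fee = 110
Step 4: Remaining total = 110 - 0 = 110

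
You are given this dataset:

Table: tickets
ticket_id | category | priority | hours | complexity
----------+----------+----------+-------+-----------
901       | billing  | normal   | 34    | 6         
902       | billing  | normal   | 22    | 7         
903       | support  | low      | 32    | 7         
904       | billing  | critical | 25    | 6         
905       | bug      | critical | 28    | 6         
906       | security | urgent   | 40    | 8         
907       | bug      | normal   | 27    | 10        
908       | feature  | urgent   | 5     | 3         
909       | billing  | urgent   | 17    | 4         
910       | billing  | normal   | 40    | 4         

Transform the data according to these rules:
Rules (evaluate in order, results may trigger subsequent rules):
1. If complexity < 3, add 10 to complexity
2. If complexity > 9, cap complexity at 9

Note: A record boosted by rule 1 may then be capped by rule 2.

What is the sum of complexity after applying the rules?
60

Step 1: Apply rule 1 to records with complexity < 3
  - 0 records get bonus of 10
  - Of these, 0 records then exceed 9 and get capped
Step 2: Apply rule 2 to records with complexity > 9
  - 1 records (original) are capped
Step 3: Calculate final sum = 60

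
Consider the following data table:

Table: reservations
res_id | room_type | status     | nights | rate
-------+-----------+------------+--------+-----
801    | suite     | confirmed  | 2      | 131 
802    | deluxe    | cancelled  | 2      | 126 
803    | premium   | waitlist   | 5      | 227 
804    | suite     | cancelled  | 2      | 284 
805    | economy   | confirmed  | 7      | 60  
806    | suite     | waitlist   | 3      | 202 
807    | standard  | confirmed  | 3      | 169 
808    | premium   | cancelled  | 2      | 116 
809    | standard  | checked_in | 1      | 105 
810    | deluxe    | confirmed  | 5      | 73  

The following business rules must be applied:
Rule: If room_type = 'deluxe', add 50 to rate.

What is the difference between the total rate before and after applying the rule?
100

Step 1: Original sum of rate = 1493
Step 2: 2 records have room_type = 'deluxe'
Step 3: Each affected record changes by 50
Step 4: Total change = 2 × 50 = 100
Step 5: New sum = 1493 + 100 = 1593
Step 6: Difference = |1593 - 1493| = 100
        (Sum increased by 100)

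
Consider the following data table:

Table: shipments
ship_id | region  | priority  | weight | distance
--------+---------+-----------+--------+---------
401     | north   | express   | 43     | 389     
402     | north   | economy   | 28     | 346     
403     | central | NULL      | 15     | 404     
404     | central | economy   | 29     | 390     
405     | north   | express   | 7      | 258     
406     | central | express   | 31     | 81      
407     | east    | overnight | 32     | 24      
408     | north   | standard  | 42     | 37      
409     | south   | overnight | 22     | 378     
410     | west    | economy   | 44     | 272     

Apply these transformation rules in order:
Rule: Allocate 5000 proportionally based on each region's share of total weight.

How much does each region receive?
central: 1279.86, east: 546.08, north: 2047.78, south: 375.43, west: 750.85

Step 1: Calculate total weight = 293
Step 2: Calculate each region's proportion:
  central: 75/293 = 25.60% → 1279.86
  east: 32/293 = 10.92% → 546.08
  north: 120/293 = 40.96% → 2047.78
  south: 22/293 = 7.51% → 375.43
  west: 44/293 = 15.02% → 750.85
Step 3: Verify: sum of allocations ≈ 5000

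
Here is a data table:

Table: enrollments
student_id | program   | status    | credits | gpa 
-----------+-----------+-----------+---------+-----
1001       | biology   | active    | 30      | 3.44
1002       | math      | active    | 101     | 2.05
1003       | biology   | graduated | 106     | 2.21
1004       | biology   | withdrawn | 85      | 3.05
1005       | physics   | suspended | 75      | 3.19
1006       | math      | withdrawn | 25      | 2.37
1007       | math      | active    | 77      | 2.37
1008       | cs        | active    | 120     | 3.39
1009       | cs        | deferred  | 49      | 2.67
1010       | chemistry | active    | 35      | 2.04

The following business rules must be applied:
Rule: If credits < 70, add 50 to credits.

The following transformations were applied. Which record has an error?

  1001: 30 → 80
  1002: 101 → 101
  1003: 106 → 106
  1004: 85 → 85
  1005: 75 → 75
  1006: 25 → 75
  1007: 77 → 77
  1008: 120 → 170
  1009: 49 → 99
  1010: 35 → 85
Record 1008 has an error. The correct transformed value should be 120, not 170.

Step 1: Check each record against the rule
Step 2: Record 1008 has credits = 120
Step 3: Since 120 >= 70, the bonus should not have been applied
Step 4: Correct value = 120, but claimed value = 170
Conclusion: Record 1008 has the error.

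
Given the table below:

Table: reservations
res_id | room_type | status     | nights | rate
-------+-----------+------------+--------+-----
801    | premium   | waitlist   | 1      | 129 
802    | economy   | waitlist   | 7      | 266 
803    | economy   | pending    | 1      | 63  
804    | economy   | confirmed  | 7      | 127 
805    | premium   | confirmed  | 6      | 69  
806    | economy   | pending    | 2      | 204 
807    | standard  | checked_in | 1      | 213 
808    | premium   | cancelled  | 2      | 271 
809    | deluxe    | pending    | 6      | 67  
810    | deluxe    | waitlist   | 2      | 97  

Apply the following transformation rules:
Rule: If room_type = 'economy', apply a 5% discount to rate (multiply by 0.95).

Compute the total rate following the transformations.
1473.0

Step 1: Records with room_type = 'economy' have total rate = 660
Step 2: Apply multiplier: 660 × 0.95 = 627.0
Step 3: Other records total: 846
Step 4: Final sum = 627.0 + 846 = 1473.0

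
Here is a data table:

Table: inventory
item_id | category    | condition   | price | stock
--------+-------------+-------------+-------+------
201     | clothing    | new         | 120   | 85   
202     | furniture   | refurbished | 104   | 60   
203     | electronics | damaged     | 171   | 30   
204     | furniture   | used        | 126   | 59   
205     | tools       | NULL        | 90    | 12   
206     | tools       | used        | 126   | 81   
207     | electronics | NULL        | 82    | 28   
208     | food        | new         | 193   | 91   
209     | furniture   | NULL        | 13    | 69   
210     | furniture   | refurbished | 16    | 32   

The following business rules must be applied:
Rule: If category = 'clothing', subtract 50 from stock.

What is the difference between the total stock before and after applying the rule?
50

Step 1: Original sum of stock = 547
Step 2: 1 records have category = 'clothing'
Step 3: Each affected record changes by -50
Step 4: Total change = 1 × -50 = -50
Step 5: New sum = 547 + -50 = 497
Step 6: Difference = |497 - 547| = 50
        (Sum decreased by 50)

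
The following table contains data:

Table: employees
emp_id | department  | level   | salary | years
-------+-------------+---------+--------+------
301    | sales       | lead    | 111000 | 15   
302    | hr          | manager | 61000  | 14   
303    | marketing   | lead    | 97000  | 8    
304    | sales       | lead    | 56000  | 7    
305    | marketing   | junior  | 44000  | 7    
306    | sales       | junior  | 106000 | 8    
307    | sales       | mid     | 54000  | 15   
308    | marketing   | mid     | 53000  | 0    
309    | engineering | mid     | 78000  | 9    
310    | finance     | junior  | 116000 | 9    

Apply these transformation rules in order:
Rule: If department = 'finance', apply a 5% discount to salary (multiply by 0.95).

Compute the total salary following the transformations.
770200.0

Step 1: Records with department = 'finance' have total salary = 116000
Step 2: Apply multiplier: 116000 × 0.95 = 110200.0
Step 3: Other records total: 660000
Step 4: Final sum = 110200.0 + 660000 = 770200.0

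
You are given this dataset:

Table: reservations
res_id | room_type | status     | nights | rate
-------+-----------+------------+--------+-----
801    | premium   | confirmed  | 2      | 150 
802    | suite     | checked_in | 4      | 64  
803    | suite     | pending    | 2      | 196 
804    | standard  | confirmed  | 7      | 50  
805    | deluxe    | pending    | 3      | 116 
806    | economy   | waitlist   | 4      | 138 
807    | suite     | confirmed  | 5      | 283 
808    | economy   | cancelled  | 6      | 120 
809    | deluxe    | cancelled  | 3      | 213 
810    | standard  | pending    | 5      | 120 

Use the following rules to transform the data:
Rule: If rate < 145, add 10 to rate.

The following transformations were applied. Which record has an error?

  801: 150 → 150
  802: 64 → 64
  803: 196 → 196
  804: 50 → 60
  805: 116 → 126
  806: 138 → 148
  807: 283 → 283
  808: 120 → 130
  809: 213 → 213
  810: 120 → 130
Record 802 has an error. The correct transformed value should be 74, not 64.

Step 1: Check each record against the rule
Step 2: Record 802 has rate = 64
Step 3: Since 64 < 145, the bonus should have been applied
Step 4: Correct value = 74, but claimed value = 64
Conclusion: Record 802 has the error.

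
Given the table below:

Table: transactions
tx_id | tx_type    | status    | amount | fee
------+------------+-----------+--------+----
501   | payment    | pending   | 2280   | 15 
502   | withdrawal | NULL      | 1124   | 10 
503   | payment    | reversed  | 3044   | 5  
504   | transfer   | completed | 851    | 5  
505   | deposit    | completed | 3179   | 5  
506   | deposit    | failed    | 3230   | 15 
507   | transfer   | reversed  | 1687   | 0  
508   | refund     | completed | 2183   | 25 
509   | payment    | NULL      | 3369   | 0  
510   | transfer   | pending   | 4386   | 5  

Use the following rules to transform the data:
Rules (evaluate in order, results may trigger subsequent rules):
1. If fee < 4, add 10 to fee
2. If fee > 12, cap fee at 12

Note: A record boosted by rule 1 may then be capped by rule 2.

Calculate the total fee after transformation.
86

Step 1: Apply rule 1 to records with fee < 4
  - 2 records get bonus of 10
  - Of these, 0 records then exceed 12 and get capped
Step 2: Apply rule 2 to records with fee > 12
  - 3 records (original) are capped
Step 3: Calculate final sum = 86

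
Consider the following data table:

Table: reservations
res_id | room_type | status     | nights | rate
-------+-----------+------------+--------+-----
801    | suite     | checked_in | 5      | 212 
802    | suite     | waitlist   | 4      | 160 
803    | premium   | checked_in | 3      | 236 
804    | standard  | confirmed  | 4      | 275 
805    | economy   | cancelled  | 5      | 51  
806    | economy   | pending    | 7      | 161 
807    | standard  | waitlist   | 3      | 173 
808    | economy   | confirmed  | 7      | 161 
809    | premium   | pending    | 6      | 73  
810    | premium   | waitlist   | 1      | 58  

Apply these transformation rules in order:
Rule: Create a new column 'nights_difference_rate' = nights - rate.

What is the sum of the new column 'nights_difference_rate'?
-1515

Step 1: For each record, compute nights - rate
Example calculations:
  5 - 212 = -207
  4 - 160 = -156
  3 - 236 = -233
  ...
Step 2: Sum all derived values
Step 3: Total = -1515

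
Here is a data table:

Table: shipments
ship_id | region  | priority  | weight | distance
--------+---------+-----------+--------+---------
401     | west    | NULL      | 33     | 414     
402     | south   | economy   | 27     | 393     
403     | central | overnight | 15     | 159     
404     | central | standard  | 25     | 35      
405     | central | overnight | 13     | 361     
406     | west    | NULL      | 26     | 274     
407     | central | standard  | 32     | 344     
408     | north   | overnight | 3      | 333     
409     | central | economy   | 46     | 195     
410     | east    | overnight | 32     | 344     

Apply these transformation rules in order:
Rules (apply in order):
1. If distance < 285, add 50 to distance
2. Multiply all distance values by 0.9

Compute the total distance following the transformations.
2746.8

Step 1: Apply Rule 1 - Add 50 to records with distance < 285
  - 4 records affected: 663 + (4 × 50) = 863
  - Unaffected records: 2189
  - Sum after Rule 1: 3052
Step 2: Apply Rule 2 - Multiply all by 0.9
  - 3052 × 0.9 = 2746.8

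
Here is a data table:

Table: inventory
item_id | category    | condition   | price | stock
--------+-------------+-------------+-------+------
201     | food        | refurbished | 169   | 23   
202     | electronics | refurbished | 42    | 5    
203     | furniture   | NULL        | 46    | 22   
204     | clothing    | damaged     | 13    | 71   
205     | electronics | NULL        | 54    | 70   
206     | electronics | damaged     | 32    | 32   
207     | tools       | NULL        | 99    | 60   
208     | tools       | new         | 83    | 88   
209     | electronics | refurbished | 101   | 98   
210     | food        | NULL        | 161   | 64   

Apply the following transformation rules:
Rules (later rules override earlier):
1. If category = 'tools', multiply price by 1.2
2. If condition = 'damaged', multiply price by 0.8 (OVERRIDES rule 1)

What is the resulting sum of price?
827.4

Step 1: Rule 2 takes priority for records with condition = 'damaged'
  - 2 records: 45 × 0.8 = 36.0
Step 2: Rule 1 applies to remaining records with category = 'tools'
  - 2 records: 182 × 1.2 = 218.4
Step 3: Other records unchanged: 573
Step 4: Final sum = 36.0 + 218.4 + 573 = 827.4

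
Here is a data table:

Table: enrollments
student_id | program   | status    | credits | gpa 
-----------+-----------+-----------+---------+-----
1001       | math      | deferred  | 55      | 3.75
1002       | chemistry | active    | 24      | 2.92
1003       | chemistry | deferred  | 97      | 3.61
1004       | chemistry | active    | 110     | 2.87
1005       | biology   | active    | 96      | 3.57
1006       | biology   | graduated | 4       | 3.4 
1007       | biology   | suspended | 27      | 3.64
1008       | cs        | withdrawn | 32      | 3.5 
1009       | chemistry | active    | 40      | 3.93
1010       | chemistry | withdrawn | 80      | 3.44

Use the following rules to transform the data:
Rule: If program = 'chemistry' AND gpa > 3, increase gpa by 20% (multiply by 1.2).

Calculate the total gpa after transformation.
36.83

Step 1: Find records where program = 'chemistry' AND gpa > 3
Step 2: 3 records match, summing to 10.98
Step 3: After multiplier: 10.98 × 1.2 = 13.18
Step 4: Unaffected records sum: 23.65
Step 5: Final sum = 13.18 + 23.65 = 36.83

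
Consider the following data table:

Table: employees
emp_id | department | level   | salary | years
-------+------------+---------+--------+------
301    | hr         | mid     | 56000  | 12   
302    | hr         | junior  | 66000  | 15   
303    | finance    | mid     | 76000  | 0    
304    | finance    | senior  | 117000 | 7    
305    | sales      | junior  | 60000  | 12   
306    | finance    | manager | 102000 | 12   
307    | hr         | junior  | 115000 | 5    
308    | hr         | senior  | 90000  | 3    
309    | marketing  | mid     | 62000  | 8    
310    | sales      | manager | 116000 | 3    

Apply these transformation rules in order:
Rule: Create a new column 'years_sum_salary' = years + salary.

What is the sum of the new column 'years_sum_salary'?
860077

Step 1: For each record, compute years + salary
Example calculations:
  12 + 56000 = 56012
  15 + 66000 = 66015
  0 + 76000 = 76000
  ...
Step 2: Sum all derived values
Step 3: Total = 860077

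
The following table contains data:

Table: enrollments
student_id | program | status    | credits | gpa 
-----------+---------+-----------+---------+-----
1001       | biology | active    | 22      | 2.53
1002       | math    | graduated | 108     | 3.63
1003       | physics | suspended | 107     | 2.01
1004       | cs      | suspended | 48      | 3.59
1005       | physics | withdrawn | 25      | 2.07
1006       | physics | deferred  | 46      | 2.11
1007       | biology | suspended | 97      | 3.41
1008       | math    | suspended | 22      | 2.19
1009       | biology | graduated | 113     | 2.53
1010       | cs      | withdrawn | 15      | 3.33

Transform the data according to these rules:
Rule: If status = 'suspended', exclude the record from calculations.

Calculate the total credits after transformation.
329

Step 1: Identify records where status = 'suspended'
Step 2: The excluded records sum to 274
Step 3: Original total credits = 603
Step 4: Remaining total = 603 - 274 = 329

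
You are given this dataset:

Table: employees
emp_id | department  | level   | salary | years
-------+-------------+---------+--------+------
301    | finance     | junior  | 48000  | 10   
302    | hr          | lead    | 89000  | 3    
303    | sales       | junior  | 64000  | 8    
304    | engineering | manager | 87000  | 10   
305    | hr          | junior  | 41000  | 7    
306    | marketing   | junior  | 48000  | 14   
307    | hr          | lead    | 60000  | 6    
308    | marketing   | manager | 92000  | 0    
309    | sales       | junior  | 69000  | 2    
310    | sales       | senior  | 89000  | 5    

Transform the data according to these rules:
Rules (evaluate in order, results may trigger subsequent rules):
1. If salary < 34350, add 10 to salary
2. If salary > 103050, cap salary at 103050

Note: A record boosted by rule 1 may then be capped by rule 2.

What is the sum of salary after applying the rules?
687000

Step 1: Apply rule 1 to records with salary < 34350
  - 0 records get bonus of 10
  - Of these, 0 records then exceed 103050 and get capped
Step 2: Apply rule 2 to records with salary > 103050
  - 0 records (original) are capped
Step 3: Calculate final sum = 687000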